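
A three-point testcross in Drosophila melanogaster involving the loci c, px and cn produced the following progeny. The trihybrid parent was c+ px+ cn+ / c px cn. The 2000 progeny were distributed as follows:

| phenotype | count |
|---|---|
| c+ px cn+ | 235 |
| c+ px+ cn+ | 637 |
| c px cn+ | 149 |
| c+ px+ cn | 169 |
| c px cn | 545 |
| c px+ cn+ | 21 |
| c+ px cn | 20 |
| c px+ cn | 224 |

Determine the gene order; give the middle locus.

c

The two rarest classes, c px+ cn+ and c+ px cn, are the double crossovers. Comparing them with the parentals, only the c allele has switched, so c is the middle locus and the order is cn – c – px.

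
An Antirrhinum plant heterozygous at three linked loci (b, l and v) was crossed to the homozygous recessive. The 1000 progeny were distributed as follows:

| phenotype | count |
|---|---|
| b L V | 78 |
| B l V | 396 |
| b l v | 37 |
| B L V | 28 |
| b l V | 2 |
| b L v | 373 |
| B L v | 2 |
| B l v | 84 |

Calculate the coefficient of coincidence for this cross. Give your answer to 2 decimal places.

0.35

The two most frequent reciprocal classes, B l V and b L v, are the parental types, so the F1 was B l V / b L v.
The two rarest classes, b l V and B L v, are the double crossovers. Comparing them with the parentals, only the b allele has switched, so b is the middle locus and the order is l – b – v.
l–b: (65 + 4)/1000 = 0.0690; b–v: (162 + 4)/1000 = 0.1660.
Expected DCO frequency = 0.0690 × 0.1660 ≈ 0.01145; observed = 4/1000 ≈ 0.00400.
Coefficient of coincidence = 0.00400/0.01145 ≈ 0.35.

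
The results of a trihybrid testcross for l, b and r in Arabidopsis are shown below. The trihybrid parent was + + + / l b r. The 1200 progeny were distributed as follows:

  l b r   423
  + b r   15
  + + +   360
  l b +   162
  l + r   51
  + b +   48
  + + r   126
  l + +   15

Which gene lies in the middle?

l

The two rarest classes, l + + and + b r, are the double crossovers. Comparing them with the parentals, only the l allele has switched, so l is the middle locus and the order is b – l – r.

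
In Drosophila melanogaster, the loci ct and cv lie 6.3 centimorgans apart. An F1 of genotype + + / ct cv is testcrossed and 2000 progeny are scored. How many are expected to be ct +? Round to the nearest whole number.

A map distance of 6.3 centimorgans corresponds to a recombination frequency of 0.063.
The F1 is + + / ct cv, so ct + is a recombinant gamete class with expected frequency r/2 = 0.063/2 = 0.0315.
Expected number = 0.0315 × 2000 = 63.00 ≈ 63.

63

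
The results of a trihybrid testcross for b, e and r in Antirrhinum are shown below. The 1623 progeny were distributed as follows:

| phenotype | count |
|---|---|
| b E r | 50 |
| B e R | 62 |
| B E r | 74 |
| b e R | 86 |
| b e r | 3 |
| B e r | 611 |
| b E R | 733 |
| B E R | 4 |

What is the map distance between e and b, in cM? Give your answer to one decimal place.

The two most frequent reciprocal classes, B e r and b E R, are the parental types, so the F1 was B e r / b E R.
The two rarest classes, b e r and B E R, are the double crossovers. Comparing them with the parentals, only the b allele has switched, so b is the middle locus and the order is e – b – r.
Crossovers in the e–b interval produce the single-crossover classes B E r and b e R (74 + 86 = 160) plus the double crossovers (7).
RF(e–b) = (160 + 7) / 1623 = 167/1623 = 0.1029 → 10.3 cM.

10.3 cM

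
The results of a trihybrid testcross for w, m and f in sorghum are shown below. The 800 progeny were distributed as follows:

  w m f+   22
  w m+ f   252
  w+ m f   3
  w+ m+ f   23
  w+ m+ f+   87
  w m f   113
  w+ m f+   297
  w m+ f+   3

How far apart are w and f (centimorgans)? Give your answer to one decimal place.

6.4 centimorgans

The two most frequent reciprocal classes, w+ m f+ and w m+ f, are the parental types, so the F1 was w+ m f+ / w m+ f.
The two rarest classes, w+ m f and w m+ f+, are the double crossovers. Comparing them with the parentals, only the f allele has switched, so f is the middle locus and the order is w – f – m.
Crossovers in the w–f interval produce the single-crossover classes w m f+ and w+ m+ f (22 + 23 = 45) plus the double crossovers (6).
RF(w–f) = (45 + 6) / 800 = 51/800 = 0.0638 → 6.4 centimorgans.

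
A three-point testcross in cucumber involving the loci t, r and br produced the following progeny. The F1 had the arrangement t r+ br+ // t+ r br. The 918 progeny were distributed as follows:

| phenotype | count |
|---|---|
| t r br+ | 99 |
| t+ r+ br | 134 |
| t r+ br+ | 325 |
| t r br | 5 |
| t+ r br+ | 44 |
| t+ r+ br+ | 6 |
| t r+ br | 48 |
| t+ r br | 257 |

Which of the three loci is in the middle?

t

The two rarest classes, t+ r+ br+ and t r br, are the double crossovers. Comparing them with the parentals, only the t allele has switched, so t is the middle locus and the order is br – t – r.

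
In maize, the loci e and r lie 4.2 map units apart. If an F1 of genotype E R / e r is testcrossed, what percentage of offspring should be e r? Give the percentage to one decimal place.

47.9%

A map distance of 4.2 map units corresponds to a recombination frequency of 0.042.
The F1 is E R / e r, so e r is a parental gamete class with expected frequency (1 − r)/2 = 0.958/2 = 0.4790.
That is 0.4790 = 47.9% of the progeny.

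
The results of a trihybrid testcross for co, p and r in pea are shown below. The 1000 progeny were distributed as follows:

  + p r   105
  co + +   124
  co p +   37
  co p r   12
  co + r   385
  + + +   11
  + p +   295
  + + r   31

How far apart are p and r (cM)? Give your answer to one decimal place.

The two most frequent reciprocal classes, + p + and co + r, are the parental types, so the F1 was + p + / co + r.
The two rarest classes, + + + and co p r, are the double crossovers. Comparing them with the parentals, only the p allele has switched, so p is the middle locus and the order is co – p – r.
Crossovers in the p–r interval produce the single-crossover classes + p r and co + + (105 + 124 = 229) plus the double crossovers (23).
RF(p–r) = (229 + 23) / 1000 = 252/1000 = 0.2520 → 25.2 cM.

25.2 cM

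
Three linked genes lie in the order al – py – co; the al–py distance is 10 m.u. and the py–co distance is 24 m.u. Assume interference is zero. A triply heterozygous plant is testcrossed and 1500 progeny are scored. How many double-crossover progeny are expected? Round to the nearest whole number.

36

Map distances give recombination frequencies of 0.100 and 0.240 for the two intervals.
With no interference, expected double-crossover frequency = 0.100 × 0.240 = 0.02400.
Expected number = 0.02400 × 1500 = 36.00 ≈ 36.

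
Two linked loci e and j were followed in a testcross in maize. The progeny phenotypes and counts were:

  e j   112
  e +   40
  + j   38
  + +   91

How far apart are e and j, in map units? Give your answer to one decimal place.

27.8 map units

The two most frequent classes, + + (91) and e j (112), are the parental types, so the F1 was + + / e j.
The recombinant classes are + j and e +: 38 + 40 = 78.
Recombination frequency = 78/281 = 0.2776 ≈ 27.8%, i.e. 27.8 map units.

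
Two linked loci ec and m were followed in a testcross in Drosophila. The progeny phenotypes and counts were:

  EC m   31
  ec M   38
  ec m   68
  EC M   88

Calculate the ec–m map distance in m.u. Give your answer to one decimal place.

The two most frequent classes, EC M (88) and ec m (68), are the parental types, so the F1 was EC M / ec m.
The recombinant classes are EC m and ec M: 31 + 38 = 69.
Recombination frequency = 69/225 = 0.3067 ≈ 30.7%, i.e. 30.7 m.u.

30.7 m.u.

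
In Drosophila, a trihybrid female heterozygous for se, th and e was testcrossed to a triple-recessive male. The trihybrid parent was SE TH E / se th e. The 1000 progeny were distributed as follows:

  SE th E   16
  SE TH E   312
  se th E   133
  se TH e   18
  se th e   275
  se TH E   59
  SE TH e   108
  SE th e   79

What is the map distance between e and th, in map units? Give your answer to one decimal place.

The two rarest classes, SE th E and se TH e, are the double crossovers. Comparing them with the parentals, only the th allele has switched, so th is the middle locus and the order is se – th – e.
Crossovers in the th–e interval produce the single-crossover classes SE TH e and se th E (108 + 133 = 241) plus the double crossovers (34).
RF(th–e) = (241 + 34) / 1000 = 275/1000 = 0.2750 → 27.5 map units.

27.5 map units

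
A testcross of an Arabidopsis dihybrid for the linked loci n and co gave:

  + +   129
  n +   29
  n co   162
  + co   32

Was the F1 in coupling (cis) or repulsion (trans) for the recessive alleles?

The two most frequent classes are + + (129) and n co (162); these are the parental (non-recombinant) types.
So the F1 carried + + on one chromosome and n co on the other — the recessive alleles are on the same chromosome (cis / coupling).

cis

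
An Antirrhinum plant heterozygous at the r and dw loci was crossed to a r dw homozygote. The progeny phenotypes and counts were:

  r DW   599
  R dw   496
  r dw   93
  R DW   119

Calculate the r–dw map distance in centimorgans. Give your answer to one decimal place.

16.2 centimorgans

The two most frequent classes, R dw (496) and r DW (599), are the parental types, so the F1 was R dw / r DW.
The recombinant classes are R DW and r dw: 119 + 93 = 212.
Recombination frequency = 212/1307 = 0.1622 ≈ 16.2%, i.e. 16.2 centimorgans.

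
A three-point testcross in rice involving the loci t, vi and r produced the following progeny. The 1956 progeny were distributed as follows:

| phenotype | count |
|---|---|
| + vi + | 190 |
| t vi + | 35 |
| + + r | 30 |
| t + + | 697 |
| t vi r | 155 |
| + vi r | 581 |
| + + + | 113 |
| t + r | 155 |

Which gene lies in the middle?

vi

The two most frequent reciprocal classes, t + + and + vi r, are the parental types, so the F1 was t + + / + vi r.
The two rarest classes, t vi + and + + r, are the double crossovers. Comparing them with the parentals, only the vi allele has switched, so vi is the middle locus and the order is t – vi – r.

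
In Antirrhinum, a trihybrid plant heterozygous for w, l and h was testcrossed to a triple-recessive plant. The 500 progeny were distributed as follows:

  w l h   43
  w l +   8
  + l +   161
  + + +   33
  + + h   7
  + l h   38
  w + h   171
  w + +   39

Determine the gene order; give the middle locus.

w

The two most frequent reciprocal classes, + l + and w + h, are the parental types, so the F1 was + l + / w + h.
The two rarest classes, w l + and + + h, are the double crossovers. Comparing them with the parentals, only the w allele has switched, so w is the middle locus and the order is l – w – h.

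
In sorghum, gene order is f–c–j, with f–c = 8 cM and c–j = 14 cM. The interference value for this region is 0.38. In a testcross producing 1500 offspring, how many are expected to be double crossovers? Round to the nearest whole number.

Map distances give recombination frequencies of 0.080 and 0.140 for the two intervals.
With interference 0.38 (so coincidence = 0.62), expected double-crossover frequency = 0.080 × 0.140 × 0.62 = 0.00694.
Expected number = 0.00694 × 1500 = 10.42 ≈ 10.

10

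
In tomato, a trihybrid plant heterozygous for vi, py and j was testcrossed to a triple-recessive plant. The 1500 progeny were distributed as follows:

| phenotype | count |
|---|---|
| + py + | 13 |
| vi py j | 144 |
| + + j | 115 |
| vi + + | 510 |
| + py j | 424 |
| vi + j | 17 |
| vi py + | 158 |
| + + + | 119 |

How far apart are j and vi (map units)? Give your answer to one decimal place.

19.5 map units

The two most frequent reciprocal classes, vi + + and + py j, are the parental types, so the F1 was vi + + / + py j.
The two rarest classes, vi + j and + py +, are the double crossovers. Comparing them with the parentals, only the j allele has switched, so j is the middle locus and the order is py – j – vi.
Crossovers in the j–vi interval produce the single-crossover classes + + + and vi py j (119 + 144 = 263) plus the double crossovers (30).
RF(j–vi) = (263 + 30) / 1500 = 293/1500 = 0.1953 → 19.5 map units.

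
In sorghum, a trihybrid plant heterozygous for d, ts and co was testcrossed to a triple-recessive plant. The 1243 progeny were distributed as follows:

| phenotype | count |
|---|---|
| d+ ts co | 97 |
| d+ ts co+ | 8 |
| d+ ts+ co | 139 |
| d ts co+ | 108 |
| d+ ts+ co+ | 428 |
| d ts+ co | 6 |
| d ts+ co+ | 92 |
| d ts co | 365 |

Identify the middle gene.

The two most frequent reciprocal classes, d ts co and d+ ts+ co+, are the parental types, so the F1 was d ts co / d+ ts+ co+.
The two rarest classes, d ts+ co and d+ ts co+, are the double crossovers. Comparing them with the parentals, only the ts allele has switched, so ts is the middle locus and the order is d – ts – co.

ts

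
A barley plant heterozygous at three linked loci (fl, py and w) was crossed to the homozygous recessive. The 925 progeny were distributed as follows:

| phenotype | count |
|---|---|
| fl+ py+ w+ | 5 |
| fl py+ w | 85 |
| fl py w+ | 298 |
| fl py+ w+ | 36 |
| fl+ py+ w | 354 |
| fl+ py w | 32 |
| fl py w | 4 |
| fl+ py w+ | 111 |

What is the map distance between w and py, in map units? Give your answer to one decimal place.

8.3 map units

The two most frequent reciprocal classes, fl py w+ and fl+ py+ w, are the parental types, so the F1 was fl py w+ / fl+ py+ w.
The two rarest classes, fl py w and fl+ py+ w+, are the double crossovers. Comparing them with the parentals, only the w allele has switched, so w is the middle locus and the order is fl – w – py.
Crossovers in the w–py interval produce the single-crossover classes fl py+ w+ and fl+ py w (36 + 32 = 68) plus the double crossovers (9).
RF(w–py) = (68 + 9) / 925 = 77/925 = 0.0832 → 8.3 map units.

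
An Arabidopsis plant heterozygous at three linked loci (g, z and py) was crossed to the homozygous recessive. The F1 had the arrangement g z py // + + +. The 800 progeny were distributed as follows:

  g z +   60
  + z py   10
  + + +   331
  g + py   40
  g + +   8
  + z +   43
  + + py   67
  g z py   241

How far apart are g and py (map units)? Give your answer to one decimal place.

The two rarest classes, + z py and g + +, are the double crossovers. Comparing them with the parentals, only the g allele has switched, so g is the middle locus and the order is py – g – z.
Crossovers in the py–g interval produce the single-crossover classes g z + and + + py (60 + 67 = 127) plus the double crossovers (18).
RF(py–g) = (127 + 18) / 800 = 145/800 = 0.1812 → 18.1 map units.

18.1 map units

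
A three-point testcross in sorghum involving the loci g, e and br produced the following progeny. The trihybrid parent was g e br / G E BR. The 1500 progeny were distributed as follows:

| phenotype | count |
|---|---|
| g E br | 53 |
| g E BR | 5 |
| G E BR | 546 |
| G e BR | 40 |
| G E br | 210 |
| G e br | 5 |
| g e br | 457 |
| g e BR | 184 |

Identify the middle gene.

The two rarest classes, G e br and g E BR, are the double crossovers. Comparing them with the parentals, only the g allele has switched, so g is the middle locus and the order is br – g – e.

g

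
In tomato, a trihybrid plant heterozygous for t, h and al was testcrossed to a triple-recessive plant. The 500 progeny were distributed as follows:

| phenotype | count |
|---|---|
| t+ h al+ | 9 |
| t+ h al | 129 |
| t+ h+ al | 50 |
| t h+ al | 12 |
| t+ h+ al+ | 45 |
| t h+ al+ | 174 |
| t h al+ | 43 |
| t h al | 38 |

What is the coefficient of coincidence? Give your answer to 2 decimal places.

0.89

The two most frequent reciprocal classes, t+ h al and t h+ al+, are the parental types, so the F1 was t+ h al / t h+ al+.
The two rarest classes, t+ h al+ and t h+ al, are the double crossovers. Comparing them with the parentals, only the al allele has switched, so al is the middle locus and the order is t – al – h.
t–al: (83 + 21)/500 = 0.2080; al–h: (93 + 21)/500 = 0.2280.
Expected DCO frequency = 0.2080 × 0.2280 ≈ 0.04742; observed = 21/500 ≈ 0.04200.
Coefficient of coincidence = 0.04200/0.04742 ≈ 0.89.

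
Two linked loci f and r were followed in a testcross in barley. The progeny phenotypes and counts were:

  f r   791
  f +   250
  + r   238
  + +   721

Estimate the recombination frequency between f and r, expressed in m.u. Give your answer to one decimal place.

The two most frequent classes, + + (721) and f r (791), are the parental types, so the F1 was + + / f r.
The recombinant classes are + r and f +: 238 + 250 = 488.
Recombination frequency = 488/2000 = 0.2440 ≈ 24.4%, i.e. 24.4 m.u.

24.4 m.u.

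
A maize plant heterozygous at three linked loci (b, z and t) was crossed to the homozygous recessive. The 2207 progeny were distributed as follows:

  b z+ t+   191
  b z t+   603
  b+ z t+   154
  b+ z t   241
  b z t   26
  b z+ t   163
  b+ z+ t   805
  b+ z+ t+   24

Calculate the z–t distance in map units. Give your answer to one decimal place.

The two most frequent reciprocal classes, b+ z+ t and b z t+, are the parental types, so the F1 was b+ z+ t / b z t+.
The two rarest classes, b+ z+ t+ and b z t, are the double crossovers. Comparing them with the parentals, only the t allele has switched, so t is the middle locus and the order is z – t – b.
Crossovers in the z–t interval produce the single-crossover classes b+ z t and b z+ t+ (241 + 191 = 432) plus the double crossovers (50).
RF(z–t) = (432 + 50) / 2207 = 482/2207 = 0.2184 → 21.8 map units.

21.8 map units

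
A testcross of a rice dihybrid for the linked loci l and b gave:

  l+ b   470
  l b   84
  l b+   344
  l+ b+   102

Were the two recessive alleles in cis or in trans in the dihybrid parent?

trans

The two most frequent classes are l+ b (470) and l b+ (344); these are the parental (non-recombinant) types.
So the F1 carried l+ b on one chromosome and l b+ on the other — the recessive alleles are on opposite chromosomes (trans / repulsion).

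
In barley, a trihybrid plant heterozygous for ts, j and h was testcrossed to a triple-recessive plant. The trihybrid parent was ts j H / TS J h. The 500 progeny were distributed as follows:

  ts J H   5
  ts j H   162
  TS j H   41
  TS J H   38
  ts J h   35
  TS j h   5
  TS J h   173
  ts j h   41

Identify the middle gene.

j

The two rarest classes, ts J H and TS j h, are the double crossovers. Comparing them with the parentals, only the j allele has switched, so j is the middle locus and the order is h – j – ts.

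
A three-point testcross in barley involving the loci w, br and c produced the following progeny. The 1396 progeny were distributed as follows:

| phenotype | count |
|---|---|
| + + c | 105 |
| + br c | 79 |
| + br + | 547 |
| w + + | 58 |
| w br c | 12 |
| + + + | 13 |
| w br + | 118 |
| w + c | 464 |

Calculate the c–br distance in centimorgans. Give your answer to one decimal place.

11.6 centimorgans

The two most frequent reciprocal classes, + br + and w + c, are the parental types, so the F1 was + br + / w + c.
The two rarest classes, + + + and w br c, are the double crossovers. Comparing them with the parentals, only the br allele has switched, so br is the middle locus and the order is w – br – c.
Crossovers in the br–c interval produce the single-crossover classes + br c and w + + (79 + 58 = 137) plus the double crossovers (25).
RF(br–c) = (137 + 25) / 1396 = 162/1396 = 0.1160 → 11.6 centimorgans.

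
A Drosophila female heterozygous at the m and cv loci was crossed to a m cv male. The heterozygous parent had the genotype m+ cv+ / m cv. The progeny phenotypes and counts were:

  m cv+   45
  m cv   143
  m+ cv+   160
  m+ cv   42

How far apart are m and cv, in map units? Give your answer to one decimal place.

The recombinant classes are m+ cv and m cv+: 42 + 45 = 87.
Recombination frequency = 87/390 = 0.2231 ≈ 22.3%, i.e. 22.3 map units.

22.3 map units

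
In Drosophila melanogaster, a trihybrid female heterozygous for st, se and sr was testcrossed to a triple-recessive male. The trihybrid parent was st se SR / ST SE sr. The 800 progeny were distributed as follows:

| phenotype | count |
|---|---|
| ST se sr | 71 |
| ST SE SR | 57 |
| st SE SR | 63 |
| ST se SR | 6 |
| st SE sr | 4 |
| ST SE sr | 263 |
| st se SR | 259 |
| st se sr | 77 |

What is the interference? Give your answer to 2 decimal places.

0.61

The two rarest classes, ST se SR and st SE sr, are the double crossovers. Comparing them with the parentals, only the st allele has switched, so st is the middle locus and the order is sr – st – se.
sr–st: (134 + 10)/800 = 0.1800; st–se: (134 + 10)/800 = 0.1800.
Expected DCO frequency = 0.1800 × 0.1800 ≈ 0.03240; observed = 10/800 ≈ 0.01250.
Coefficient of coincidence = 0.01250/0.03240 ≈ 0.39; interference = 1 − 0.39 = 0.61.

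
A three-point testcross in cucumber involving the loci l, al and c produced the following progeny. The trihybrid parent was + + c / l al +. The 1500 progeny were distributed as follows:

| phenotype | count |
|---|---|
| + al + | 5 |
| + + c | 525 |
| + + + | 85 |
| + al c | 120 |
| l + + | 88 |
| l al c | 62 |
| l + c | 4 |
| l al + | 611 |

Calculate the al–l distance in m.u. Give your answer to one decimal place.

The two rarest classes, l + c and + al +, are the double crossovers. Comparing them with the parentals, only the l allele has switched, so l is the middle locus and the order is c – l – al.
Crossovers in the l–al interval produce the single-crossover classes + al c and l + + (120 + 88 = 208) plus the double crossovers (9).
RF(l–al) = (208 + 9) / 1500 = 217/1500 = 0.1447 → 14.5 m.u.

14.5 m.u.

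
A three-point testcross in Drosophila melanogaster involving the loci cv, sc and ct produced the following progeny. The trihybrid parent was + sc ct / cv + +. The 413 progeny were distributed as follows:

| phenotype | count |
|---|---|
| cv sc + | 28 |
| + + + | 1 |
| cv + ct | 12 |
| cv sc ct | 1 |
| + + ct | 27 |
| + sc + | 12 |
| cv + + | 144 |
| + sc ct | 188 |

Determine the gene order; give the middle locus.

cv

The two rarest classes, cv sc ct and + + +, are the double crossovers. Comparing them with the parentals, only the cv allele has switched, so cv is the middle locus and the order is sc – cv – ct.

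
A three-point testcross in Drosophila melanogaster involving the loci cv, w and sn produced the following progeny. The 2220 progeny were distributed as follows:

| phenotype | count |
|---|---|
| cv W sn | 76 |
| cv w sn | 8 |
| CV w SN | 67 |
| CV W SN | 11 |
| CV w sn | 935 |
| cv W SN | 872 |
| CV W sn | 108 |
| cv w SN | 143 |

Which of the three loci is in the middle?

cv

The two most frequent reciprocal classes, cv W SN and CV w sn, are the parental types, so the F1 was cv W SN / CV w sn.
The two rarest classes, CV W SN and cv w sn, are the double crossovers. Comparing them with the parentals, only the cv allele has switched, so cv is the middle locus and the order is sn – cv – w.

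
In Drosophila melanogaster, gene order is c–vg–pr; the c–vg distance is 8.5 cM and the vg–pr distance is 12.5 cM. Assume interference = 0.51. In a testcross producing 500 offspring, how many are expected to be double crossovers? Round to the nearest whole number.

Map distances give recombination frequencies of 0.085 and 0.125 for the two intervals.
With interference 0.51 (so coincidence = 0.49), expected double-crossover frequency = 0.085 × 0.125 × 0.49 = 0.00521.
Expected number = 0.00521 × 500 = 2.60 ≈ 3.

3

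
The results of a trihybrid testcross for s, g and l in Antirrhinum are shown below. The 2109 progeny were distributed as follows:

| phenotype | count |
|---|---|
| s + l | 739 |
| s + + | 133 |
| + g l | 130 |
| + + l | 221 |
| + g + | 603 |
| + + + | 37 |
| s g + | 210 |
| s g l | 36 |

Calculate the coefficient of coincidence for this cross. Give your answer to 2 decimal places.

0.91

The two most frequent reciprocal classes, + g + and s + l, are the parental types, so the F1 was + g + / s + l.
The two rarest classes, + + + and s g l, are the double crossovers. Comparing them with the parentals, only the g allele has switched, so g is the middle locus and the order is l – g – s.
l–g: (263 + 73)/2109 = 0.1593; g–s: (431 + 73)/2109 = 0.2390.
Expected DCO frequency = 0.1593 × 0.2390 ≈ 0.03807; observed = 73/2109 ≈ 0.03461.
Coefficient of coincidence = 0.03461/0.03807 ≈ 0.91.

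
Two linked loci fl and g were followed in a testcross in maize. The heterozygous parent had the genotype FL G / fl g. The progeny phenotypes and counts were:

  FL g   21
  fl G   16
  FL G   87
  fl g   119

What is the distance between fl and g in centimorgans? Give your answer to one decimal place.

15.2 centimorgans

The recombinant classes are FL g and fl G: 21 + 16 = 37.
Recombination frequency = 37/243 = 0.1523 ≈ 15.2%, i.e. 15.2 centimorgans.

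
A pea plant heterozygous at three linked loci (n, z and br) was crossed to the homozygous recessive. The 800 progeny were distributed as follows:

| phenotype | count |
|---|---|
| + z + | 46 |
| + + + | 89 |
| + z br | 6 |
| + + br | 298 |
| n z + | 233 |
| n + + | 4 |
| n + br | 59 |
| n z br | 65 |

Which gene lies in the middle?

z

The two most frequent reciprocal classes, + + br and n z +, are the parental types, so the F1 was + + br / n z +.
The two rarest classes, + z br and n + +, are the double crossovers. Comparing them with the parentals, only the z allele has switched, so z is the middle locus and the order is br – z – n.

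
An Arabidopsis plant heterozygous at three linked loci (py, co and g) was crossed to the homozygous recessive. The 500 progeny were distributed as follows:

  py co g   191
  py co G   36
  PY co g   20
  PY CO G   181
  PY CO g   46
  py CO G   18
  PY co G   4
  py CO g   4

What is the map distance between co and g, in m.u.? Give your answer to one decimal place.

The two most frequent reciprocal classes, PY CO G and py co g, are the parental types, so the F1 was PY CO G / py co g.
The two rarest classes, PY co G and py CO g, are the double crossovers. Comparing them with the parentals, only the co allele has switched, so co is the middle locus and the order is g – co – py.
Crossovers in the g–co interval produce the single-crossover classes PY CO g and py co G (46 + 36 = 82) plus the double crossovers (8).
RF(g–co) = (82 + 8) / 500 = 90/500 = 0.1800 → 18.0 m.u.

18.0 m.u.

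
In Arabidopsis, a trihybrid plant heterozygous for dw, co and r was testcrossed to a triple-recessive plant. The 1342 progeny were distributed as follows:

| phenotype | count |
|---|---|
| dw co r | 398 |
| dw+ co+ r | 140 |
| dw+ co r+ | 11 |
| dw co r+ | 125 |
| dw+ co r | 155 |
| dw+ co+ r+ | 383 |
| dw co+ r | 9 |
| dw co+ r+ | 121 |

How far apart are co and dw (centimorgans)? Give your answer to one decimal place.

The two most frequent reciprocal classes, dw co r and dw+ co+ r+, are the parental types, so the F1 was dw co r / dw+ co+ r+.
The two rarest classes, dw co+ r and dw+ co r+, are the double crossovers. Comparing them with the parentals, only the co allele has switched, so co is the middle locus and the order is r – co – dw.
Crossovers in the co–dw interval produce the single-crossover classes dw+ co r and dw co+ r+ (155 + 121 = 276) plus the double crossovers (20).
RF(co–dw) = (276 + 20) / 1342 = 296/1342 = 0.2206 → 22.1 centimorgans.

22.1 centimorgans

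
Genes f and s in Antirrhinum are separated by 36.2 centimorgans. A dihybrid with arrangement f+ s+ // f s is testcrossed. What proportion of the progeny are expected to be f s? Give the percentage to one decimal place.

A map distance of 36.2 centimorgans corresponds to a recombination frequency of 0.362.
The F1 is f+ s+ / f s, so f s is a parental gamete class with expected frequency (1 − r)/2 = 0.638/2 = 0.3190.
That is 0.3190 = 31.9% of the progeny.

31.9%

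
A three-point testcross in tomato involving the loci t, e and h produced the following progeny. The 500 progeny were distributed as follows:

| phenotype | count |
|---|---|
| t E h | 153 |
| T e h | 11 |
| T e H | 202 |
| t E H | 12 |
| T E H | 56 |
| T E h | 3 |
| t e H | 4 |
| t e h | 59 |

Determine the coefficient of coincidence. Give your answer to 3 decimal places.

0.956

The two most frequent reciprocal classes, T e H and t E h, are the parental types, so the F1 was T e H / t E h.
The two rarest classes, t e H and T E h, are the double crossovers. Comparing them with the parentals, only the t allele has switched, so t is the middle locus and the order is h – t – e.
h–t: (23 + 7)/500 = 0.0600; t–e: (115 + 7)/500 = 0.2440.
Expected DCO frequency = 0.0600 × 0.2440 ≈ 0.01464; observed = 7/500 ≈ 0.01400.
Coefficient of coincidence = 0.01400/0.01464 ≈ 0.956.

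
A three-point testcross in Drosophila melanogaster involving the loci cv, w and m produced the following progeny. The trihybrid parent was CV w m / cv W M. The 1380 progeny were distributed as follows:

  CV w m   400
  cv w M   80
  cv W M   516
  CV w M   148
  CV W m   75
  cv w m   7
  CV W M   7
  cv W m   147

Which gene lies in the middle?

cv

The two rarest classes, cv w m and CV W M, are the double crossovers. Comparing them with the parentals, only the cv allele has switched, so cv is the middle locus and the order is w – cv – m.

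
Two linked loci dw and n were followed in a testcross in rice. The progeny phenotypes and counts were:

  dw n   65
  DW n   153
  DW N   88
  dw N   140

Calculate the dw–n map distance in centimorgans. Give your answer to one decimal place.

The two most frequent classes, DW n (153) and dw N (140), are the parental types, so the F1 was DW n / dw N.
The recombinant classes are DW N and dw n: 88 + 65 = 153.
Recombination frequency = 153/446 = 0.3430 ≈ 34.3%, i.e. 34.3 centimorgans.

34.3 centimorgans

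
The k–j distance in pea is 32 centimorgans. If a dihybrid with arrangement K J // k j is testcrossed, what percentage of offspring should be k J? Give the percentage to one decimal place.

A map distance of 32 centimorgans corresponds to a recombination frequency of 0.320.
The F1 is K J / k j, so k J is a recombinant gamete class with expected frequency r/2 = 0.320/2 = 0.1600.
That is 0.1600 = 16.0% of the progeny.

16.0%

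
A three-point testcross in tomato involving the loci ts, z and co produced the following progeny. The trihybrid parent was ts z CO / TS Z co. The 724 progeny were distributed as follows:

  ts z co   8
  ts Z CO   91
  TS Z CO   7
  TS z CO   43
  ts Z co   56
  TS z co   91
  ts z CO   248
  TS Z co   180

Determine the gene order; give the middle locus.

co

The two rarest classes, ts z co and TS Z CO, are the double crossovers. Comparing them with the parentals, only the co allele has switched, so co is the middle locus and the order is ts – co – z.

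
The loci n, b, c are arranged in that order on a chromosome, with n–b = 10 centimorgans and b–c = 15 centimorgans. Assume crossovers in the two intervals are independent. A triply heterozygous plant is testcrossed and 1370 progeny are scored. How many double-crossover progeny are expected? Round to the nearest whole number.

Map distances give recombination frequencies of 0.100 and 0.150 for the two intervals.
With no interference, expected double-crossover frequency = 0.100 × 0.150 = 0.01500.
Expected number = 0.01500 × 1370 = 20.55 ≈ 21.

21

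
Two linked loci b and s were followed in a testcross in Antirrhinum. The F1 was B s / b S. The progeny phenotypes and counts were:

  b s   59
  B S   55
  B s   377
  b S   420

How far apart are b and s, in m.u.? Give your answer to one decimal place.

12.5 m.u.

The recombinant classes are B S and b s: 55 + 59 = 114.
Recombination frequency = 114/911 = 0.1251 ≈ 12.5%, i.e. 12.5 m.u.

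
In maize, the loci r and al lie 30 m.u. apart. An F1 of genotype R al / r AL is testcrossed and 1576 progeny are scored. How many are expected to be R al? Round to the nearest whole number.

A map distance of 30 m.u. corresponds to a recombination frequency of 0.300.
The F1 is R al / r AL, so R al is a parental gamete class with expected frequency (1 − r)/2 = 0.700/2 = 0.3500.
Expected number = 0.3500 × 1576 = 551.60 ≈ 552.

552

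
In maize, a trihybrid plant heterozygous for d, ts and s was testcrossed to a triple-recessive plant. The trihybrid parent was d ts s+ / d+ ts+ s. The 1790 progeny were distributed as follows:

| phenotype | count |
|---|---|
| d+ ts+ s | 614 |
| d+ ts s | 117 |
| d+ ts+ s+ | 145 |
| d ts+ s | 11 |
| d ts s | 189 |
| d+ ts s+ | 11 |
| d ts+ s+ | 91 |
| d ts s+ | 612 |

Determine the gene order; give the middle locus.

d

The two rarest classes, d+ ts s+ and d ts+ s, are the double crossovers. Comparing them with the parentals, only the d allele has switched, so d is the middle locus and the order is ts – d – s.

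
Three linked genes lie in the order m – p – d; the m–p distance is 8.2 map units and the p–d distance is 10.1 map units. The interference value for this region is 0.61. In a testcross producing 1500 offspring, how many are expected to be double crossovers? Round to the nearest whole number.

Map distances give recombination frequencies of 0.082 and 0.101 for the two intervals.
With interference 0.61 (so coincidence = 0.39), expected double-crossover frequency = 0.082 × 0.101 × 0.39 = 0.00323.
Expected number = 0.00323 × 1500 = 4.84 ≈ 5.

5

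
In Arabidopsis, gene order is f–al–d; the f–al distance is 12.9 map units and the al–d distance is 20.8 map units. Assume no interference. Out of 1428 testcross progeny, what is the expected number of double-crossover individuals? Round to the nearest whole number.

Map distances give recombination frequencies of 0.129 and 0.208 for the two intervals.
With no interference, expected double-crossover frequency = 0.129 × 0.208 = 0.02683.
Expected number = 0.02683 × 1428 = 38.32 ≈ 38.

38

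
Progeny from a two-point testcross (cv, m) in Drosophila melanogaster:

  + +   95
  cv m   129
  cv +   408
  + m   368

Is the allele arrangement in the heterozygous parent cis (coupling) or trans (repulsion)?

trans

The two most frequent classes are + m (368) and cv + (408); these are the parental (non-recombinant) types.
So the F1 carried + m on one chromosome and cv + on the other — the recessive alleles are on opposite chromosomes (trans / repulsion).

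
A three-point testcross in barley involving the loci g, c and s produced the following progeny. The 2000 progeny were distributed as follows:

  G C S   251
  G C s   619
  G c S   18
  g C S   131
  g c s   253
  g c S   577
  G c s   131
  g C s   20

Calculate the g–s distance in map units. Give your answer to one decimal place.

The two most frequent reciprocal classes, g c S and G C s, are the parental types, so the F1 was g c S / G C s.
The two rarest classes, G c S and g C s, are the double crossovers. Comparing them with the parentals, only the g allele has switched, so g is the middle locus and the order is c – g – s.
Crossovers in the g–s interval produce the single-crossover classes g c s and G C S (253 + 251 = 504) plus the double crossovers (38).
RF(g–s) = (504 + 38) / 2000 = 542/2000 = 0.2710 → 27.1 map units.

27.1 map units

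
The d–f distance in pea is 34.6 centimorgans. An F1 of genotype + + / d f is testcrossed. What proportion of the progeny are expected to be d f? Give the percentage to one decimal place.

A map distance of 34.6 centimorgans corresponds to a recombination frequency of 0.346.
The F1 is + + / d f, so d f is a parental gamete class with expected frequency (1 − r)/2 = 0.654/2 = 0.3270.
That is 0.3270 = 32.7% of the progeny.

32.7%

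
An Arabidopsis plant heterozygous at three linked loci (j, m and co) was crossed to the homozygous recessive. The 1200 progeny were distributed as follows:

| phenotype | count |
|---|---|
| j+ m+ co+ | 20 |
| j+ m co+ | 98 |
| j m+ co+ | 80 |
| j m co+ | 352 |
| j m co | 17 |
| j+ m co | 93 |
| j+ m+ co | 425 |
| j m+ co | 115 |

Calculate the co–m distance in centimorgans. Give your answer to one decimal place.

17.5 centimorgans

The two most frequent reciprocal classes, j m co+ and j+ m+ co, are the parental types, so the F1 was j m co+ / j+ m+ co.
The two rarest classes, j m co and j+ m+ co+, are the double crossovers. Comparing them with the parentals, only the co allele has switched, so co is the middle locus and the order is j – co – m.
Crossovers in the co–m interval produce the single-crossover classes j m+ co+ and j+ m co (80 + 93 = 173) plus the double crossovers (37).
RF(co–m) = (173 + 37) / 1200 = 210/1200 = 0.1750 → 17.5 centimorgans.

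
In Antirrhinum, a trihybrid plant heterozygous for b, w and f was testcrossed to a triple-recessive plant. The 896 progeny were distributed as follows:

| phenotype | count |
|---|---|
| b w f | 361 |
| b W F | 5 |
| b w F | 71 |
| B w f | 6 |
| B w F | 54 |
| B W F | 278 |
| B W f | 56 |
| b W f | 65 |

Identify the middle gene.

The two most frequent reciprocal classes, B W F and b w f, are the parental types, so the F1 was B W F / b w f.
The two rarest classes, b W F and B w f, are the double crossovers. Comparing them with the parentals, only the b allele has switched, so b is the middle locus and the order is w – b – f.

b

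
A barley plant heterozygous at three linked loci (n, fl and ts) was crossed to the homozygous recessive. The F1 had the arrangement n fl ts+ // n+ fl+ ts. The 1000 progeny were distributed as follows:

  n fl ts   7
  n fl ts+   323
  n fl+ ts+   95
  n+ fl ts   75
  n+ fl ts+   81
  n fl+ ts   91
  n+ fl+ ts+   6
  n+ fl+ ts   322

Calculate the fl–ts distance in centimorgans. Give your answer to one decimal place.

The two rarest classes, n fl ts and n+ fl+ ts+, are the double crossovers. Comparing them with the parentals, only the ts allele has switched, so ts is the middle locus and the order is fl – ts – n.
Crossovers in the fl–ts interval produce the single-crossover classes n fl+ ts+ and n+ fl ts (95 + 75 = 170) plus the double crossovers (13).
RF(fl–ts) = (170 + 13) / 1000 = 183/1000 = 0.1830 → 18.3 centimorgans.

18.3 centimorgans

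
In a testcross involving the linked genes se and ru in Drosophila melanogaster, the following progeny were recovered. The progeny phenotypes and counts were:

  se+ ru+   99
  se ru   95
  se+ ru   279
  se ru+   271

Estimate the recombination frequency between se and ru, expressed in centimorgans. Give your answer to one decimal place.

26.1 centimorgans

The two most frequent classes, se+ ru (279) and se ru+ (271), are the parental types, so the F1 was se+ ru / se ru+.
The recombinant classes are se+ ru+ and se ru: 99 + 95 = 194.
Recombination frequency = 194/744 = 0.2608 ≈ 26.1%, i.e. 26.1 centimorgans.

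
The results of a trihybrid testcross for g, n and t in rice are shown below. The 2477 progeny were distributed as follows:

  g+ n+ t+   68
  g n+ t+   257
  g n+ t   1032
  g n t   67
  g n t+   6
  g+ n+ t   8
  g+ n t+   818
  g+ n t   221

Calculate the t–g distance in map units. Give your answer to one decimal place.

The two most frequent reciprocal classes, g+ n t+ and g n+ t, are the parental types, so the F1 was g+ n t+ / g n+ t.
The two rarest classes, g n t+ and g+ n+ t, are the double crossovers. Comparing them with the parentals, only the g allele has switched, so g is the middle locus and the order is n – g – t.
Crossovers in the g–t interval produce the single-crossover classes g+ n t and g n+ t+ (221 + 257 = 478) plus the double crossovers (14).
RF(g–t) = (478 + 14) / 2477 = 492/2477 = 0.1986 → 19.9 map units.

19.9 map units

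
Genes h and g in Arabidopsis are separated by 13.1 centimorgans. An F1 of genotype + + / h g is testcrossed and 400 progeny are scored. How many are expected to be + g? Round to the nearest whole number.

A map distance of 13.1 centimorgans corresponds to a recombination frequency of 0.131.
The F1 is + + / h g, so + g is a recombinant gamete class with expected frequency r/2 = 0.131/2 = 0.0655.
Expected number = 0.0655 × 400 = 26.20 ≈ 26.

26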